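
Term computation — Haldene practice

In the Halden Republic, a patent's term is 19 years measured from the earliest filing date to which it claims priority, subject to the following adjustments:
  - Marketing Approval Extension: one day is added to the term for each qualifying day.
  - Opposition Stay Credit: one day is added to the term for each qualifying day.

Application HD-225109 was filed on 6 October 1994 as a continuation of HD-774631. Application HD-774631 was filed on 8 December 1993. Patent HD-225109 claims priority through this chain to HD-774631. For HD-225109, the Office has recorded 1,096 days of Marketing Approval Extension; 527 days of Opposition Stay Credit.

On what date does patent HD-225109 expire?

May 19, 2017

Earliest priority filing: 8 December 1993.
Base term: 8 December 1993 + 19 years → 8 December 2012.
Marketing Approval Extension: +1096 days → 9 December 2015.
Opposition Stay Credit: +527 days → 19 May 2017.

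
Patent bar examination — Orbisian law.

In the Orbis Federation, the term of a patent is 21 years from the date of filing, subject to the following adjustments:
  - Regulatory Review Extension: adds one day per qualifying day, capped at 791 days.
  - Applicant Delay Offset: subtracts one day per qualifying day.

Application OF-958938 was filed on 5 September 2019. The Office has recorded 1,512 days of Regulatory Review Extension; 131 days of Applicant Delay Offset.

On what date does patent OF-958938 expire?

Base term: filing date + 21 years → 5 September 2040.
Regulatory Review Extension: 1512 days claimed exceeds the 791-day cap, so +791 days → 5 November 2042.
Applicant Delay Offset: −131 days → 27 June 2042.

June 27, 2042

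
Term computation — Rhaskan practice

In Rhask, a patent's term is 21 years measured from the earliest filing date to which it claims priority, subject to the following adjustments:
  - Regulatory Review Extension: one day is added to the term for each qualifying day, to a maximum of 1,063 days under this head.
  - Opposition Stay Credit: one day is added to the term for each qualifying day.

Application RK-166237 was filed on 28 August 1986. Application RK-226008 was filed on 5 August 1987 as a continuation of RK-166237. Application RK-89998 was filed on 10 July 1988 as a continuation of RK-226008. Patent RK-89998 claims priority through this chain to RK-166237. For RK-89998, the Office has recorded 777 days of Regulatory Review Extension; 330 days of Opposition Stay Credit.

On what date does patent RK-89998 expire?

September 8, 2010

Earliest priority filing: 28 August 1986.
Base term: 28 August 1986 + 21 years → 28 August 2007.
Regulatory Review Extension: 777 days (within the 1063-day cap) → +777 days → 13 October 2009.
Opposition Stay Credit: +330 days → 8 September 2010.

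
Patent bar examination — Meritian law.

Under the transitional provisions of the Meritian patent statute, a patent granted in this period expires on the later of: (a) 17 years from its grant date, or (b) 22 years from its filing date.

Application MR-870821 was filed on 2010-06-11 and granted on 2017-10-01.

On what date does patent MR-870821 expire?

October 1, 2034

(a) grant + 17 years → 1 October 2034.
(b) filing + 22 years → 11 June 2032.
Later of the two: 1 October 2034.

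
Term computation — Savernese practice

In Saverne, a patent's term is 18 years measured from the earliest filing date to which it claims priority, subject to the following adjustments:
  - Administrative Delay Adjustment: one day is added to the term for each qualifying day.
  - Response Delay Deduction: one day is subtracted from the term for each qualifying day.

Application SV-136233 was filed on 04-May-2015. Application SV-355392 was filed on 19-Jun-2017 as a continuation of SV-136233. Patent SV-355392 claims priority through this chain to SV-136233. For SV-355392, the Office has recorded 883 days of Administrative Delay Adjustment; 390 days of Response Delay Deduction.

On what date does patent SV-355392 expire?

Earliest priority filing: 4 May 2015.
Base term: 4 May 2015 + 18 years → 4 May 2033.
Administrative Delay Adjustment: +883 days → 4 October 2035.
Response Delay Deduction: −390 days → 9 September 2034.

September 9, 2034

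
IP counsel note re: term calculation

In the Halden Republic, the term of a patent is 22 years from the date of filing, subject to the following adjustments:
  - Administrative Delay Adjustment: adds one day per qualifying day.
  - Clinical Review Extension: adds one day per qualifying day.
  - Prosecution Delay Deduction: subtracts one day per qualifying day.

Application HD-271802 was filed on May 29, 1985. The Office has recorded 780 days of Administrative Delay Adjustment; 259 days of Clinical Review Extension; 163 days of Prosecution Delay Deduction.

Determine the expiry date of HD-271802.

2009-10-21

Base term: filing date + 22 years → 29 May 2007.
Administrative Delay Adjustment: +780 days → 17 July 2009.
Clinical Review Extension: +259 days → 2 April 2010.
Prosecution Delay Deduction: −163 days → 21 October 2009.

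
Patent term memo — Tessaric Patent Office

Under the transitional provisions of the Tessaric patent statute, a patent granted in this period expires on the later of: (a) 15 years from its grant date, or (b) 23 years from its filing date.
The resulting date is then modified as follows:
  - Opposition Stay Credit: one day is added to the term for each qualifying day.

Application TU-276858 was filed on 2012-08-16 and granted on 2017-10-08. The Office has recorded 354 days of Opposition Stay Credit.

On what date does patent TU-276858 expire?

(a) grant + 15 years → 8 October 2032.
(b) filing + 23 years → 16 August 2035.
Later of the two: 16 August 2035.
Opposition Stay Credit: +354 days → 4 August 2036.

2036-08-04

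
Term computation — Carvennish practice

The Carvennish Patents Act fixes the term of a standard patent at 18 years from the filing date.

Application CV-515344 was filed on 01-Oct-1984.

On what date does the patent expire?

Filing date + 18 years → 1 October 2002.

October 1, 2002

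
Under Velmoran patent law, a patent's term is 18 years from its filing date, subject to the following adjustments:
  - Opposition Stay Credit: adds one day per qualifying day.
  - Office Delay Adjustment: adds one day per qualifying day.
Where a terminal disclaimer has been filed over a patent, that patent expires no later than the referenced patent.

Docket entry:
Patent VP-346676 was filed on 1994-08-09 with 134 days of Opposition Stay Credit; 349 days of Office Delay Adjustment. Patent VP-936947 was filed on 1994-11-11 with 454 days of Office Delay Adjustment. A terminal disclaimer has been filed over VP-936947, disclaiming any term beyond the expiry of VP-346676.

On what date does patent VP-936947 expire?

Natural term of VP-936947:
  Base: filing + 18 years → 11 November 2012.
  Office Delay Adjustment: +454 days → 8 February 2014.
Expiry of referenced patent VP-346676:
  Base: filing + 18 years → 9 August 2012.
  Opposition Stay Credit: +134 days → 21 December 2012.
  Office Delay Adjustment: +349 days → 5 December 2013.
Terminal disclaimer: VP-936947 expires on the earlier of 8 February 2014 and 5 December 2013.

December 5, 2013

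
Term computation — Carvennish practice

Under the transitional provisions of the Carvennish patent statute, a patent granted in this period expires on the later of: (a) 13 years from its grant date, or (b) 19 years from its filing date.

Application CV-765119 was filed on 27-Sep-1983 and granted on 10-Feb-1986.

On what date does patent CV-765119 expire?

2002-09-27

(a) grant + 13 years → 10 February 1999.
(b) filing + 19 years → 27 September 2002.
Later of the two: 27 September 2002.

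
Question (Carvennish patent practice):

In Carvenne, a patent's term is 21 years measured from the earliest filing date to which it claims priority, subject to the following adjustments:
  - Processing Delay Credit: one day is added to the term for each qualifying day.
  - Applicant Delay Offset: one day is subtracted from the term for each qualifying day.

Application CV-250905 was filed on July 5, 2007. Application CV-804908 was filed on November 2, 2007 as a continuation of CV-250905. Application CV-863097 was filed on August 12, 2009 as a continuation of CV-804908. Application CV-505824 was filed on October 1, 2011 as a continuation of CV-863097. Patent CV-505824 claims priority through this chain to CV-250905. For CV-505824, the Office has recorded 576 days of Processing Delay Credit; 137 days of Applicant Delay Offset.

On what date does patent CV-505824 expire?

September 17, 2029

Earliest priority filing: 5 July 2007.
Base term: 5 July 2007 + 21 years → 5 July 2028.
Processing Delay Credit: +576 days → 1 February 2030.
Applicant Delay Offset: −137 days → 17 September 2029.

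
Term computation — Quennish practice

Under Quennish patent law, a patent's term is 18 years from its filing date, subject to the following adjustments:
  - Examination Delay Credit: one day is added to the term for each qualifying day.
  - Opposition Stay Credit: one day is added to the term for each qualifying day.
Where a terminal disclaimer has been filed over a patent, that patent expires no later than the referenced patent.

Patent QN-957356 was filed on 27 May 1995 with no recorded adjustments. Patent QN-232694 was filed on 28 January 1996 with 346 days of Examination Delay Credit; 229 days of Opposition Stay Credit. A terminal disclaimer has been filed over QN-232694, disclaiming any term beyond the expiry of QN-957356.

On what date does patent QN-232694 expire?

May 27, 2013

Natural term of QN-232694:
  Base: filing + 18 years → 28 January 2014.
  Examination Delay Credit: +346 days → 9 January 2015.
  Opposition Stay Credit: +229 days → 26 August 2015.
Expiry of referenced patent QN-957356:
  Base: filing + 18 years → 27 May 2013.
Terminal disclaimer: QN-232694 expires on the earlier of 26 August 2015 and 27 May 2013.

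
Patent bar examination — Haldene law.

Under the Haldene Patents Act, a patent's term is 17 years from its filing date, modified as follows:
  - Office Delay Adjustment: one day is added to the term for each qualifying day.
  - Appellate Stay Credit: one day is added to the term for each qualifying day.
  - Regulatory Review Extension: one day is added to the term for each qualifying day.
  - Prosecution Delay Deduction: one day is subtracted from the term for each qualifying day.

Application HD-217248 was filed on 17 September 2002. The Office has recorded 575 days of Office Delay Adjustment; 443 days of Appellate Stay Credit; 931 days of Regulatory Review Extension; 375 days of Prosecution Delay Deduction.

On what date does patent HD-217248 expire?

January 8, 2024

Base term: filing date + 17 years → 17 September 2019.
Office Delay Adjustment: +575 days → 14 April 2021.
Appellate Stay Credit: +443 days → 1 July 2022.
Regulatory Review Extension: +931 days → 17 January 2025.
Prosecution Delay Deduction: −375 days → 8 January 2024.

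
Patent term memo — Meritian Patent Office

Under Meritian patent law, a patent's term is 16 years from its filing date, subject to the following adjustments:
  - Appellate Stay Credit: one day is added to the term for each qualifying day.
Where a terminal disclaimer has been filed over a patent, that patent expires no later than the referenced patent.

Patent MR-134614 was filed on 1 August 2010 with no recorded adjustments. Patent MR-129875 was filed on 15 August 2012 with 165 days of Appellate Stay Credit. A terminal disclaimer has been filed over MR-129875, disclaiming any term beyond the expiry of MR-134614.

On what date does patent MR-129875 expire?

Natural term of MR-129875:
  Base: filing + 16 years → 15 August 2028.
  Appellate Stay Credit: +165 days → 27 January 2029.
Expiry of referenced patent MR-134614:
  Base: filing + 16 years → 1 August 2026.
Terminal disclaimer: MR-129875 expires on the earlier of 27 January 2029 and 1 August 2026.

2026-08-01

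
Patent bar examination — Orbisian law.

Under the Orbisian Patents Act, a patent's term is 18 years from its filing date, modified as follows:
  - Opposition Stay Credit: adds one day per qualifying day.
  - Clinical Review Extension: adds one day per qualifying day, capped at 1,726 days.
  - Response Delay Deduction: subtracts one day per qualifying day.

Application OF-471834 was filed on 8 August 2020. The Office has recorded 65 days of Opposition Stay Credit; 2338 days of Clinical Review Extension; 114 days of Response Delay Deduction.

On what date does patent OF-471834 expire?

Base term: filing date + 18 years → 8 August 2038.
Opposition Stay Credit: +65 days → 12 October 2038.
Clinical Review Extension: 2338 days claimed exceeds the 1726-day cap, so +1726 days → 4 July 2043.
Response Delay Deduction: −114 days → 12 March 2043.

2043-03-12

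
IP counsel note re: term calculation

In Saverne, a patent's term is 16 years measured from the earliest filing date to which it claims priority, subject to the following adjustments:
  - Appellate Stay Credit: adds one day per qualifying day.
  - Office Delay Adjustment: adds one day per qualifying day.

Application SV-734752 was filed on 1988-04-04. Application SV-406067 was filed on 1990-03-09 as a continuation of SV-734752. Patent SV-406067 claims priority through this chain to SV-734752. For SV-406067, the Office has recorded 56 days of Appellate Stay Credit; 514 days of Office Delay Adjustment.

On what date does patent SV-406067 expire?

October 26, 2005

Earliest priority filing: 4 April 1988.
Base term: 4 April 1988 + 16 years → 4 April 2004.
Appellate Stay Credit: +56 days → 30 May 2004.
Office Delay Adjustment: +514 days → 26 October 2005.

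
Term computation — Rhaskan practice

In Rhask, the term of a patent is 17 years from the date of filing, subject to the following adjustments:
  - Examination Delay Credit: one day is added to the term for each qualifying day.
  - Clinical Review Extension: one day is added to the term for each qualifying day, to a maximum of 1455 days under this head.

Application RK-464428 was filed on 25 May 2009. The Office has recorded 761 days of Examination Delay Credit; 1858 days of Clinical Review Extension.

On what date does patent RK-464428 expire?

Base term: filing date + 17 years → 25 May 2026.
Examination Delay Credit: +761 days → 24 June 2028.
Clinical Review Extension: 1858 days claimed exceeds the 1455-day cap, so +1455 days → 18 June 2032.

2032-06-18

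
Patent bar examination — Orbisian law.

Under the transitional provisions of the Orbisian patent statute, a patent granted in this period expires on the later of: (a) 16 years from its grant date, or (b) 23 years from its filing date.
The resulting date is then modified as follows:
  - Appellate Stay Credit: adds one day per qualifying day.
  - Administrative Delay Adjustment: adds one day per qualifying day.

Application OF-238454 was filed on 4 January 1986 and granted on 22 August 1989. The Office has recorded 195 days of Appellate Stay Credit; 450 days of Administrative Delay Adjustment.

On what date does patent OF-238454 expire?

(a) grant + 16 years → 22 August 2005.
(b) filing + 23 years → 4 January 2009.
Later of the two: 4 January 2009.
Appellate Stay Credit: +195 days → 18 July 2009.
Administrative Delay Adjustment: +450 days → 11 October 2010.

2010-10-11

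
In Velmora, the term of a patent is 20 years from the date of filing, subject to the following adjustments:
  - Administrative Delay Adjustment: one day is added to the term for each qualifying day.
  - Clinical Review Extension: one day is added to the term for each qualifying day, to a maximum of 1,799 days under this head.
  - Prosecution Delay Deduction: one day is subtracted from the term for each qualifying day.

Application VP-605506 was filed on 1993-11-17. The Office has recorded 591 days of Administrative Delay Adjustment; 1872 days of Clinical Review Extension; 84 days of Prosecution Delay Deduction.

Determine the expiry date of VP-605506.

Base term: filing date + 20 years → 17 November 2013.
Administrative Delay Adjustment: +591 days → 1 July 2015.
Clinical Review Extension: 1872 days claimed exceeds the 1799-day cap, so +1799 days → 3 June 2020.
Prosecution Delay Deduction: −84 days → 11 March 2020.

March 11, 2020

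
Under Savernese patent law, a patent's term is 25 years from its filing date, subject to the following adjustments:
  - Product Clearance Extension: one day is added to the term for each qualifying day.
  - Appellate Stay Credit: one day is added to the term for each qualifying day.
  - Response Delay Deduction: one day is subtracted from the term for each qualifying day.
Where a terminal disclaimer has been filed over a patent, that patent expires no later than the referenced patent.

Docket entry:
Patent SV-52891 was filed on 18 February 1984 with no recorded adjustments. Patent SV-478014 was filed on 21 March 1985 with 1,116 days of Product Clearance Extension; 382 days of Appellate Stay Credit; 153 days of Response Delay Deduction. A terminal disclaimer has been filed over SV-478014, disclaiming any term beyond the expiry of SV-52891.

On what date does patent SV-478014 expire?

Natural term of SV-478014:
  Base: filing + 25 years → 21 March 2010.
  Product Clearance Extension: +1116 days → 10 April 2013.
  Appellate Stay Credit: +382 days → 27 April 2014.
  Response Delay Deduction: −153 days → 25 November 2013.
Expiry of referenced patent SV-52891:
  Base: filing + 25 years → 18 February 2009.
Terminal disclaimer: SV-478014 expires on the earlier of 25 November 2013 and 18 February 2009.

February 18, 2009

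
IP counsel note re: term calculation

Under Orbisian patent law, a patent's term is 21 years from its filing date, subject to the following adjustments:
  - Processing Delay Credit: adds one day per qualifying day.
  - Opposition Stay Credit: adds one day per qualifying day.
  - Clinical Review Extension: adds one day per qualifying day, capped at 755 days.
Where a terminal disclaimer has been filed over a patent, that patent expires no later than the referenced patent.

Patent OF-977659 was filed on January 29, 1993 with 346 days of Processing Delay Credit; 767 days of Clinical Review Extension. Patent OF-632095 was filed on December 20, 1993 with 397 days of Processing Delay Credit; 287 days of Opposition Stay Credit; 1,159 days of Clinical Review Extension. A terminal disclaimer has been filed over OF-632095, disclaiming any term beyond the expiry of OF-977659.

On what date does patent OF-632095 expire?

Natural term of OF-632095:
  Base: filing + 21 years → 20 December 2014.
  Processing Delay Credit: +397 days → 21 January 2016.
  Opposition Stay Credit: +287 days → 3 November 2016.
  Clinical Review Extension: 1159 days claimed exceeds the 755-day cap, so +755 days → 28 November 2018.
Expiry of referenced patent OF-977659:
  Base: filing + 21 years → 29 January 2014.
  Processing Delay Credit: +346 days → 10 January 2015.
  Clinical Review Extension: 767 days claimed exceeds the 755-day cap, so +755 days → 3 February 2017.
Terminal disclaimer: OF-632095 expires on the earlier of 28 November 2018 and 3 February 2017.

2017-02-03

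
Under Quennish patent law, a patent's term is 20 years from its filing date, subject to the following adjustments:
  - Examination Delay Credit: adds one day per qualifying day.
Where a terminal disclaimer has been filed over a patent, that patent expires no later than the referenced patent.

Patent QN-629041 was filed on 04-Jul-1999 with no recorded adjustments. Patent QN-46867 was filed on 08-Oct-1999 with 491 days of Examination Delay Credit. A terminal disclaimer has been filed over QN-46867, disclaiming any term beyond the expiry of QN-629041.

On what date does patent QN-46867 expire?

2019-07-04

Natural term of QN-46867:
  Base: filing + 20 years → 8 October 2019.
  Examination Delay Credit: +491 days → 10 February 2021.
Expiry of referenced patent QN-629041:
  Base: filing + 20 years → 4 July 2019.
Terminal disclaimer: QN-46867 expires on the earlier of 10 February 2021 and 4 July 2019.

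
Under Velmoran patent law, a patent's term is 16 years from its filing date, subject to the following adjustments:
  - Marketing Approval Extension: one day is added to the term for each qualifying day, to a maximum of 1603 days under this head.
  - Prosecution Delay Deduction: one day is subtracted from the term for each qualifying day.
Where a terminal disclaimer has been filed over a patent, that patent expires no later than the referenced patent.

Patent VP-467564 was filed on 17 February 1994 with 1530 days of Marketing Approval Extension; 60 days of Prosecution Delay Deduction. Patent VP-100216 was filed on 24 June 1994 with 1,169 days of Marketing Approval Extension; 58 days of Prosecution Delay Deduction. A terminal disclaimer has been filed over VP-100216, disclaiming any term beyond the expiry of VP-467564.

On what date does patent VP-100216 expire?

Natural term of VP-100216:
  Base: filing + 16 years → 24 June 2010.
  Marketing Approval Extension: 1169 days (within the 1603-day cap) → +1169 days → 5 September 2013.
  Prosecution Delay Deduction: −58 days → 9 July 2013.
Expiry of referenced patent VP-467564:
  Base: filing + 16 years → 17 February 2010.
  Marketing Approval Extension: 1530 days (within the 1603-day cap) → +1530 days → 27 April 2014.
  Prosecution Delay Deduction: −60 days → 26 February 2014.
Terminal disclaimer: VP-100216 expires on the earlier of 9 July 2013 and 26 February 2014.

2013-07-09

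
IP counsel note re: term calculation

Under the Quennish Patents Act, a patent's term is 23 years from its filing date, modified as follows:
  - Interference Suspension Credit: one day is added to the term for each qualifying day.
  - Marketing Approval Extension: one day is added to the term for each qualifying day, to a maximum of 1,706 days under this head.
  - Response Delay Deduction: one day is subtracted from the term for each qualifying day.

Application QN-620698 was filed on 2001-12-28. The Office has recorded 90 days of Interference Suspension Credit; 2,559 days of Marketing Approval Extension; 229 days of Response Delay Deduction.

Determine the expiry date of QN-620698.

Base term: filing date + 23 years → 28 December 2024.
Interference Suspension Credit: +90 days → 28 March 2025.
Marketing Approval Extension: 2559 days claimed exceeds the 1706-day cap, so +1706 days → 28 November 2029.
Response Delay Deduction: −229 days → 13 April 2029.

April 13, 2029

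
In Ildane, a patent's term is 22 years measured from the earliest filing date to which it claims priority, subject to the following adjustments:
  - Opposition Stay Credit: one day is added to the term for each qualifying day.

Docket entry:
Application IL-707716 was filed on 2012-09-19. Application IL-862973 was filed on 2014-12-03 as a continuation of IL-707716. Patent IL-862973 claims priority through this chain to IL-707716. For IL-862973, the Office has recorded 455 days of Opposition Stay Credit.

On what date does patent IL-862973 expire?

Earliest priority filing: 19 September 2012.
Base term: 19 September 2012 + 22 years → 19 September 2034.
Opposition Stay Credit: +455 days → 18 December 2035.

2035-12-18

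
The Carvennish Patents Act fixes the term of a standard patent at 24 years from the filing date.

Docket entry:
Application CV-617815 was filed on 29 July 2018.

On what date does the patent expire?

Filing date + 24 years → 29 July 2042.

July 29, 2042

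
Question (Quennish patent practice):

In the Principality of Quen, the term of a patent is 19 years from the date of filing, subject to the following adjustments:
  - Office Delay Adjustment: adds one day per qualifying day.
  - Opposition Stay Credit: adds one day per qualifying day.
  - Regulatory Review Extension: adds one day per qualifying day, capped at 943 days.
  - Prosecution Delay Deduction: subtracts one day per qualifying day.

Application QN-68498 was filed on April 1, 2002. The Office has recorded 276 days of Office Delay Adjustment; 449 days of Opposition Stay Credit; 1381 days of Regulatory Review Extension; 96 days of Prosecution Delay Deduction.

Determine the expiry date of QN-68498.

Base term: filing date + 19 years → 1 April 2021.
Office Delay Adjustment: +276 days → 2 January 2022.
Opposition Stay Credit: +449 days → 27 March 2023.
Regulatory Review Extension: 1381 days claimed exceeds the 943-day cap, so +943 days → 25 October 2025.
Prosecution Delay Deduction: −96 days → 21 July 2025.

2025-07-21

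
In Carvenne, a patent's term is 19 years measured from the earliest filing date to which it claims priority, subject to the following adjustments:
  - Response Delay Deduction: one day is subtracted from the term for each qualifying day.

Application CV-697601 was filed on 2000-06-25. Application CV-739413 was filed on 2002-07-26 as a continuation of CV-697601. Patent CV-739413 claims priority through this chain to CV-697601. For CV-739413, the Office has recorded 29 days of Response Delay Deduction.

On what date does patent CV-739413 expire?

May 27, 2019

Earliest priority filing: 25 June 2000.
Base term: 25 June 2000 + 19 years → 25 June 2019.
Response Delay Deduction: −29 days → 27 May 2019.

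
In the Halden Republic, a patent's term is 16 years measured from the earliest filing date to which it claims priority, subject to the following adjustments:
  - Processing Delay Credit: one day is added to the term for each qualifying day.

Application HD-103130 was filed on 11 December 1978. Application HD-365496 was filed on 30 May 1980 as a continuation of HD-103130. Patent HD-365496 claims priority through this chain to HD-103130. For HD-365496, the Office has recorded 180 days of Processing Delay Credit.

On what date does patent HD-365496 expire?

June 9, 1995

Earliest priority filing: 11 December 1978.
Base term: 11 December 1978 + 16 years → 11 December 1994.
Processing Delay Credit: +180 days → 9 June 1995.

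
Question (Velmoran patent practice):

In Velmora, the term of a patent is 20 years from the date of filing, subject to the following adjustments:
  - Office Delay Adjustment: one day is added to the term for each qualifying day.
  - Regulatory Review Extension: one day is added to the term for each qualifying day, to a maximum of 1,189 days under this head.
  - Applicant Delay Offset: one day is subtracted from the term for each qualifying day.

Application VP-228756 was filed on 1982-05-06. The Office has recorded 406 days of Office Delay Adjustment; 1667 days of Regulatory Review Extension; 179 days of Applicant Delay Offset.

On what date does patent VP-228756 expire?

March 22, 2006

Base term: filing date + 20 years → 6 May 2002.
Office Delay Adjustment: +406 days → 16 June 2003.
Regulatory Review Extension: 1667 days claimed exceeds the 1189-day cap, so +1189 days → 17 September 2006.
Applicant Delay Offset: −179 days → 22 March 2006.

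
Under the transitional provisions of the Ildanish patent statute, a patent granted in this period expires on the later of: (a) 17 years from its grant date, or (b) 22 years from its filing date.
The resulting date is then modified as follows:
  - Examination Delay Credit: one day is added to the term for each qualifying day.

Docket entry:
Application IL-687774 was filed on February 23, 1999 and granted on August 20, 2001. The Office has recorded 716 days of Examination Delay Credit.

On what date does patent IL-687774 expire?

2023-02-09

(a) grant + 17 years → 20 August 2018.
(b) filing + 22 years → 23 February 2021.
Later of the two: 23 February 2021.
Examination Delay Credit: +716 days → 9 February 2023.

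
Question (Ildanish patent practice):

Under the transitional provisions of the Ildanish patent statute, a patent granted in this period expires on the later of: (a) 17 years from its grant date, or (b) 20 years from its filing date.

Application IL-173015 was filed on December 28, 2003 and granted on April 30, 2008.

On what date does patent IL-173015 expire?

April 30, 2025

(a) grant + 17 years → 30 April 2025.
(b) filing + 20 years → 28 December 2023.
Later of the two: 30 April 2025.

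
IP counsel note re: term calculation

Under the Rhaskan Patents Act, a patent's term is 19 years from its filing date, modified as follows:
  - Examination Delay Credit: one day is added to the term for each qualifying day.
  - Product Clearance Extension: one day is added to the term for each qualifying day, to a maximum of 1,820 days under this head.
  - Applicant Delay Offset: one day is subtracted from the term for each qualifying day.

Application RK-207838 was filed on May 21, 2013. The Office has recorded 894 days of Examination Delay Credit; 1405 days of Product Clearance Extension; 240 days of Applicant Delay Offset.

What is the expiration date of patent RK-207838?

Base term: filing date + 19 years → 21 May 2032.
Examination Delay Credit: +894 days → 1 November 2034.
Product Clearance Extension: 1405 days (within the 1820-day cap) → +1405 days → 6 September 2038.
Applicant Delay Offset: −240 days → 9 January 2038.

2038-01-09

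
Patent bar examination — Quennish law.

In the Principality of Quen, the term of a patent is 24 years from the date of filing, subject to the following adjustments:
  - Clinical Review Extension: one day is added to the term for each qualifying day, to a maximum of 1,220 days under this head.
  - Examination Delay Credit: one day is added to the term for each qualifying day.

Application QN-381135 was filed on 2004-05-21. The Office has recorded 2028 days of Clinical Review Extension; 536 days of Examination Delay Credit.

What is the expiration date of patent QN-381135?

Base term: filing date + 24 years → 21 May 2028.
Clinical Review Extension: 2028 days claimed exceeds the 1220-day cap, so +1220 days → 23 September 2031.
Examination Delay Credit: +536 days → 12 March 2033.

2033-03-12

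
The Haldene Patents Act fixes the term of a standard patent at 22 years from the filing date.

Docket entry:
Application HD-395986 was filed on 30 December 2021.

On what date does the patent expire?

Filing date + 22 years → 30 December 2043.

2043-12-30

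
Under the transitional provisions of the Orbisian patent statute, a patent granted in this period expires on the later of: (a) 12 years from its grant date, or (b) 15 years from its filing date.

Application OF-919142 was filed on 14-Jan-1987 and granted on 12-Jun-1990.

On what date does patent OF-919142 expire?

June 12, 2002

(a) grant + 12 years → 12 June 2002.
(b) filing + 15 years → 14 January 2002.
Later of the two: 12 June 2002.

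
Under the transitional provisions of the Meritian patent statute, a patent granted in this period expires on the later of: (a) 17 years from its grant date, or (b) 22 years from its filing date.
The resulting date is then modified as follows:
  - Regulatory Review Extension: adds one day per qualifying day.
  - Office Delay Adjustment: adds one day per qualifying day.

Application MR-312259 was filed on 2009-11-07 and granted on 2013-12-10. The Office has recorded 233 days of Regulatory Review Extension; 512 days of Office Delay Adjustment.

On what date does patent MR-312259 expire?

(a) grant + 17 years → 10 December 2030.
(b) filing + 22 years → 7 November 2031.
Later of the two: 7 November 2031.
Regulatory Review Extension: +233 days → 27 June 2032.
Office Delay Adjustment: +512 days → 21 November 2033.

November 21, 2033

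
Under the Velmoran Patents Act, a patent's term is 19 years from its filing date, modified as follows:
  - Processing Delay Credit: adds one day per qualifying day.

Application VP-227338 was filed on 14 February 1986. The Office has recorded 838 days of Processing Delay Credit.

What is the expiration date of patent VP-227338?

2007-06-02

Base term: filing date + 19 years → 14 February 2005.
Processing Delay Credit: +838 days → 2 June 2007.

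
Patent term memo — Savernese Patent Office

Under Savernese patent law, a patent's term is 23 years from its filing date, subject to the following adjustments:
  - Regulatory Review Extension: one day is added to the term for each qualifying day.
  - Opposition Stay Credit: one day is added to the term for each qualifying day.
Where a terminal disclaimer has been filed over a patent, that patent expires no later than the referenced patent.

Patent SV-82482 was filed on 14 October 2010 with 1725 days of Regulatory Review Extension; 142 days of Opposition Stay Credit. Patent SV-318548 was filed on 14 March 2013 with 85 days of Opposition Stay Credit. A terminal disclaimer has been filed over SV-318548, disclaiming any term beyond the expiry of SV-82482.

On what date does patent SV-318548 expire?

Natural term of SV-318548:
  Base: filing + 23 years → 14 March 2036.
  Opposition Stay Credit: +85 days → 7 June 2036.
Expiry of referenced patent SV-82482:
  Base: filing + 23 years → 14 October 2033.
  Regulatory Review Extension: +1725 days → 5 July 2038.
  Opposition Stay Credit: +142 days → 24 November 2038.
Terminal disclaimer: SV-318548 expires on the earlier of 7 June 2036 and 24 November 2038.

June 7, 2036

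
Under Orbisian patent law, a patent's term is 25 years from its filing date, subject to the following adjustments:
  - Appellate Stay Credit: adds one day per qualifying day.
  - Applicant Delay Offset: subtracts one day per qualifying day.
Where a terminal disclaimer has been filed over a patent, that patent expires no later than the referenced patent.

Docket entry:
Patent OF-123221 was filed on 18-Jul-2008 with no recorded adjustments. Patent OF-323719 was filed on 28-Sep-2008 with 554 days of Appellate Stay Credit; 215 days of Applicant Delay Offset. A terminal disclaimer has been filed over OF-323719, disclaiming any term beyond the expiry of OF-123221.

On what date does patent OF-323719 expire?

Natural term of OF-323719:
  Base: filing + 25 years → 28 September 2033.
  Appellate Stay Credit: +554 days → 5 April 2035.
  Applicant Delay Offset: −215 days → 2 September 2034.
Expiry of referenced patent OF-123221:
  Base: filing + 25 years → 18 July 2033.
Terminal disclaimer: OF-323719 expires on the earlier of 2 September 2034 and 18 July 2033.

2033-07-18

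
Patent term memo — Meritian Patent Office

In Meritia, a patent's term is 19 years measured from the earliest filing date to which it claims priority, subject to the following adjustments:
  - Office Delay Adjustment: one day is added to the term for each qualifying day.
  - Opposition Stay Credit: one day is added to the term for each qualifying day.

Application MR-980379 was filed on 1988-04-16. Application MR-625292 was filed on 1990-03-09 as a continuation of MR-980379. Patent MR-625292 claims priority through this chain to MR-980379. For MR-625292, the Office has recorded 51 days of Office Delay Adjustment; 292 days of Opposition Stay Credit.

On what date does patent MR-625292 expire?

Earliest priority filing: 16 April 1988.
Base term: 16 April 1988 + 19 years → 16 April 2007.
Office Delay Adjustment: +51 days → 6 June 2007.
Opposition Stay Credit: +292 days → 24 March 2008.

2008-03-24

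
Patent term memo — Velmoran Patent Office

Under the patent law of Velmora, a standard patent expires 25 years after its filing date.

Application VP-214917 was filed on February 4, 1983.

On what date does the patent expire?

February 4, 2008

Filing date + 25 years → 4 February 2008.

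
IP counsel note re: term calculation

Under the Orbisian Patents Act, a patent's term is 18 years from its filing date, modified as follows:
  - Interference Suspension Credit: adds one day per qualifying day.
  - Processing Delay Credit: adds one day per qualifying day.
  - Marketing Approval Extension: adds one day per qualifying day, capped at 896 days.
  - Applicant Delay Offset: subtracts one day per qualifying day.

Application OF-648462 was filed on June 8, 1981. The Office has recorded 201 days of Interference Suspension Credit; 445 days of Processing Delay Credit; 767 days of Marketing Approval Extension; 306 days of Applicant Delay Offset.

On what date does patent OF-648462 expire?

Base term: filing date + 18 years → 8 June 1999.
Interference Suspension Credit: +201 days → 26 December 1999.
Processing Delay Credit: +445 days → 15 March 2001.
Marketing Approval Extension: 767 days (within the 896-day cap) → +767 days → 21 April 2003.
Applicant Delay Offset: −306 days → 19 June 2002.

June 19, 2002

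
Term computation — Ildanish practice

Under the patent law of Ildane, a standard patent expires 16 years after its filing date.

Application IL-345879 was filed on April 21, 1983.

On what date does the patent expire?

Filing date + 16 years → 21 April 1999.

1999-04-21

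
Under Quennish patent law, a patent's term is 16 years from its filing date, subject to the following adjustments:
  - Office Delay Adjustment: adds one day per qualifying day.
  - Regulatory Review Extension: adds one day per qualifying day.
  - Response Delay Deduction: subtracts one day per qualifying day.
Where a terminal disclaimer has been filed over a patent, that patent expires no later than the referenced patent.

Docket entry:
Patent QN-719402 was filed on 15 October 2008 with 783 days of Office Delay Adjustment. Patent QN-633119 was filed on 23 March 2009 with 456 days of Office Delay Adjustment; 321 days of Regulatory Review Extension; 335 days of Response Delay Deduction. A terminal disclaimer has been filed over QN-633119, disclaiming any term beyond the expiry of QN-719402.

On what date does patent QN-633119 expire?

June 8, 2026

Natural term of QN-633119:
  Base: filing + 16 years → 23 March 2025.
  Office Delay Adjustment: +456 days → 22 June 2026.
  Regulatory Review Extension: +321 days → 9 May 2027.
  Response Delay Deduction: −335 days → 8 June 2026.
Expiry of referenced patent QN-719402:
  Base: filing + 16 years → 15 October 2024.
  Office Delay Adjustment: +783 days → 7 December 2026.
Terminal disclaimer: QN-633119 expires on the earlier of 8 June 2026 and 7 December 2026.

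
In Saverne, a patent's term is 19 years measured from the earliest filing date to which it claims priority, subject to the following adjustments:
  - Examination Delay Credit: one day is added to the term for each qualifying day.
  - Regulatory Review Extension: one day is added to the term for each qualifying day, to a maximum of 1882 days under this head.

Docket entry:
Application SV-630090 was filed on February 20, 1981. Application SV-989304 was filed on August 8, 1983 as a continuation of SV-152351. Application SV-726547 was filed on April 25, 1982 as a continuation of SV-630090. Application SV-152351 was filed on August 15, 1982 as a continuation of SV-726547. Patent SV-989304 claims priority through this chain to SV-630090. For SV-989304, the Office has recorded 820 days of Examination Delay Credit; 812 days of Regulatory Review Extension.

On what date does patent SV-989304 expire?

Earliest priority filing: 20 February 1981.
Base term: 20 February 1981 + 19 years → 20 February 2000.
Examination Delay Credit: +820 days → 20 May 2002.
Regulatory Review Extension: 812 days (within the 1882-day cap) → +812 days → 9 August 2004.

2004-08-09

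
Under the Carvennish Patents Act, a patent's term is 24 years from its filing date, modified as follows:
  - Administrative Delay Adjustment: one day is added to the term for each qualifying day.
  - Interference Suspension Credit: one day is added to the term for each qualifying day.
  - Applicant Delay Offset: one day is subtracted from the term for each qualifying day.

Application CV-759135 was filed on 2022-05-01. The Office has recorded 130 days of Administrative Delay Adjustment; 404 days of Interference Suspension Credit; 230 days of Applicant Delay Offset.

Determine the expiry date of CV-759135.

Base term: filing date + 24 years → 1 May 2046.
Administrative Delay Adjustment: +130 days → 8 September 2046.
Interference Suspension Credit: +404 days → 17 October 2047.
Applicant Delay Offset: −230 days → 1 March 2047.

2047-03-01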